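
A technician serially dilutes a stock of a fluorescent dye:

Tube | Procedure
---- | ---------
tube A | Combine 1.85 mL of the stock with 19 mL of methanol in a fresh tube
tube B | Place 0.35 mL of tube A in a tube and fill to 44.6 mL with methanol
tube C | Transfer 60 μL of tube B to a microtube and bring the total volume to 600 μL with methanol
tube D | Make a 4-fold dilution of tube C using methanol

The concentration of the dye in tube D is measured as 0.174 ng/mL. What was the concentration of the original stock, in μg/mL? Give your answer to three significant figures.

Step 1: 1.85 mL + 19 mL = 20.85 mL total → factor 20.85/1.85 = 11.27
Step 2: 0.35 mL brought to 44.6 mL → factor 44.6/0.35 = 127.43
Step 3: 60 μL brought to 600 μL → factor 600/60 = 10
Step 4: 4-fold → factor 4
Overall dilution factor = 11.27 × 127.43 × 10 × 4 = 57446
Stock = 0.174 ng/mL × 57446 = 9996 ng/mL = 10.0 μg/mL

10.0 μg/mL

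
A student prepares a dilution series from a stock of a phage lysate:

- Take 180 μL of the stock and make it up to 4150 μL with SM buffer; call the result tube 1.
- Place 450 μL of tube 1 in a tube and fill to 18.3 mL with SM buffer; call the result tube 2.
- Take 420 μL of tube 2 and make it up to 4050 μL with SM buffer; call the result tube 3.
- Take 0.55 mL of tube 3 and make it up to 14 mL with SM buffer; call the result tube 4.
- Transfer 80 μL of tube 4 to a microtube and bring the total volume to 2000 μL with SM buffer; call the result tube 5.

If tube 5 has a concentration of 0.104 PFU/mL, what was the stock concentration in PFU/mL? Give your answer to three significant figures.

Step 1: 180 μL brought to 4150 μL → factor 4150/180 = 23.056
Step 2: 450 μL brought to 18.3 mL → factor 18300/450 = 40.667
Step 3: 420 μL brought to 4050 μL → factor 4050/420 = 9.6429
Step 4: 0.55 mL brought to 14 mL → factor 14/0.55 = 25.455
Step 5: 80 μL brought to 2000 μL → factor 2000/80 = 25
Overall dilution factor = 23.056 × 40.667 × 9.6429 × 25.455 × 25 = 5.7534 × 10^6
Stock = 0.104 PFU/mL × 5.7534 × 10^6 = 5.98 × 10^5 PFU/mL

5.98 × 10^5 PFU/mL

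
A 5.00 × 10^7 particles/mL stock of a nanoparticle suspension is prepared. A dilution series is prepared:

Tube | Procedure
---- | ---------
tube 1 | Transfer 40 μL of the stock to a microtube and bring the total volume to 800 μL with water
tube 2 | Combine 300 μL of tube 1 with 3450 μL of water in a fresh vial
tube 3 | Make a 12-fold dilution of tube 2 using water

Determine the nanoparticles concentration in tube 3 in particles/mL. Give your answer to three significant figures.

Step 1: 40 μL brought to 800 μL → factor 800/40 = 20
Step 2: 300 μL + 3450 μL = 3750 μL total → factor 3750/300 = 12.5
Step 3: 12-fold → factor 12
Overall dilution factor = 20 × 12.5 × 12 = 3000
Final = 5.00 × 10^7 particles/mL / 3000 = 1.67 × 10^4 particles/mL

1.67 × 10^4 particles/mL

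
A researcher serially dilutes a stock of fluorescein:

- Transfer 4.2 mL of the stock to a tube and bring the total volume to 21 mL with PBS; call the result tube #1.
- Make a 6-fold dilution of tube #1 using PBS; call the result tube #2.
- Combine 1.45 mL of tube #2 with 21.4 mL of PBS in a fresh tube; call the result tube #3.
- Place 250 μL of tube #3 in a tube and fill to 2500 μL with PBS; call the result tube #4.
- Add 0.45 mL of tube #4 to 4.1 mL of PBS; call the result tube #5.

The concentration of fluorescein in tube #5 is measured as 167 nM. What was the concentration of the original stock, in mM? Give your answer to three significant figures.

7.98 mM

Step 1: 4.2 mL brought to 21 mL → factor 21/4.2 = 5
Step 2: 6-fold → factor 6
Step 3: 1.45 mL + 21.4 mL = 22.85 mL total → factor 22.85/1.45 = 15.759
Step 4: 250 μL brought to 2500 μL → factor 2500/250 = 10
Step 5: 0.45 mL + 4.1 mL = 4.55 mL total → factor 4.55/0.45 = 10.111
Overall dilution factor = 5 × 6 × 15.759 × 10 × 10.111 = 47801
Stock = 167 nM × 47801 = 7.983 × 10^6 nM = 7.98 mM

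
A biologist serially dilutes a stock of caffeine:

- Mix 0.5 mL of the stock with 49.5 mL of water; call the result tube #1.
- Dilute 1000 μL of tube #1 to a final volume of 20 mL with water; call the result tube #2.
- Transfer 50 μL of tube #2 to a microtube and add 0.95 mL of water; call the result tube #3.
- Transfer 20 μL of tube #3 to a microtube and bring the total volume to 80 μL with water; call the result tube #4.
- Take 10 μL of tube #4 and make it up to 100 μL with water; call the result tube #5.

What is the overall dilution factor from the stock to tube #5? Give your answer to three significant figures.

Step 1: 0.5 mL + 49.5 mL = 50 mL total → factor 50/0.5 = 100
Step 2: 1000 μL brought to 20 mL → factor 20000/1000 = 20
Step 3: 50 μL + 0.95 mL = 1000 μL total → factor 1000/50 = 20
Step 4: 20 μL brought to 80 μL → factor 80/20 = 4
Step 5: 10 μL brought to 100 μL → factor 100/10 = 10
Overall dilution factor = 100 × 20 × 20 × 4 × 10 = 1.6 × 10^6

1.60 × 10^6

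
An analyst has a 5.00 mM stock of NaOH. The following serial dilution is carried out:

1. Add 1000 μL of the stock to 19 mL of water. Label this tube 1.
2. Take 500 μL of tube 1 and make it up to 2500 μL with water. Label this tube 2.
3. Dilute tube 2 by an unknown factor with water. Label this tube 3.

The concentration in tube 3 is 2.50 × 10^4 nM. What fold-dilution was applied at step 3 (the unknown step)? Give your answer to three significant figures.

2.00-fold

Step 1: 1000 μL + 19 mL = 20000 μL total → factor 20000/1000 = 20
Step 2: 500 μL brought to 2500 μL → factor 2500/500 = 5
Step 3: unknown factor x
Product of known-step factors = 100
Overall factor = 5.00 mM / (2.50 × 10^4 nM) = 200
x = 200 / 100 = 2.00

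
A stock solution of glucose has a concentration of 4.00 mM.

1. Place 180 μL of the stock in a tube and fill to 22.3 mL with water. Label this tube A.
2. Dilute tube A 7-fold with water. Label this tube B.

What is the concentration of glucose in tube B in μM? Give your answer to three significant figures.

Step 1: 180 μL brought to 22.3 mL → factor 22300/180 = 123.89
Step 2: 7-fold → factor 7
Overall dilution factor = 123.89 × 7 = 867.22
Final = 4.00 mM / 867.22 = 0.004612 mM = 4.61 μM

4.61 μM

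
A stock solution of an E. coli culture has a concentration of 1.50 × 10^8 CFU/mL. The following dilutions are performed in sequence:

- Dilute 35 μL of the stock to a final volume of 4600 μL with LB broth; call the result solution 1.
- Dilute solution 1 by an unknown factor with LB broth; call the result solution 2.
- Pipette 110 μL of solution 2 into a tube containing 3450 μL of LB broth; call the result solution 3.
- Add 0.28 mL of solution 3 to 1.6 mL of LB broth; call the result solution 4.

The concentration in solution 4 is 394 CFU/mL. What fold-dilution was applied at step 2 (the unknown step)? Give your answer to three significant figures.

Step 1: 35 μL brought to 4600 μL → factor 4600/35 = 131.43
Step 2: unknown factor x
Step 3: 110 μL + 3450 μL = 3560 μL total → factor 3560/110 = 32.364
Step 4: 0.28 mL + 1.6 mL = 1.88 mL total → factor 1.88/0.28 = 6.7143
Product of known-step factors = 28559
Overall factor = 1.50 × 10^8 CFU/mL / (394 CFU/mL) = 3.8071 × 10^5
x = 3.8071 × 10^5 / 28559 = 13.3

13.3-fold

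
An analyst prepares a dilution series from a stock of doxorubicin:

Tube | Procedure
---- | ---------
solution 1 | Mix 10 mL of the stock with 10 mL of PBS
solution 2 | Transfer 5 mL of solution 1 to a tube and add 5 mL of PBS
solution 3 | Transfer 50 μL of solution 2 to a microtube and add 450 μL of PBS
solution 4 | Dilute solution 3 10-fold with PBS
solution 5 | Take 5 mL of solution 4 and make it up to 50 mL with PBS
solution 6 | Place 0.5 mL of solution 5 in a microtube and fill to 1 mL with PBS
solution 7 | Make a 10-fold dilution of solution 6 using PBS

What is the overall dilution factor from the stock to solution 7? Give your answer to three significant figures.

8.00 × 10^4

Step 1: 10 mL + 10 mL = 20 mL total → factor 20/10 = 2
Step 2: 5 mL + 5 mL = 10 mL total → factor 10/5 = 2
Step 3: 50 μL + 450 μL = 500 μL total → factor 500/50 = 10
Step 4: 10-fold → factor 10
Step 5: 5 mL brought to 50 mL → factor 50/5 = 10
Step 6: 0.5 mL brought to 1 mL → factor 1/0.5 = 2
Step 7: 10-fold → factor 10
Overall dilution factor = 2 × 2 × 10 × 10 × 10 × 2 × 10 = 80000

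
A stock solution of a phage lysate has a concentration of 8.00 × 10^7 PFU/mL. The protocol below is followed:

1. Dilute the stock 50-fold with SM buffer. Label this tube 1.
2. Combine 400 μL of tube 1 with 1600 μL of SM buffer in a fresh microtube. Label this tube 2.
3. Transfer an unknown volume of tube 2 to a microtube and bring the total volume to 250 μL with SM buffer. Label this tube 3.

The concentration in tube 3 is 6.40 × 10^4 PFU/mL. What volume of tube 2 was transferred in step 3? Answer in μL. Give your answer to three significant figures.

Step 1: 50-fold → factor 50
Step 2: 400 μL + 1600 μL = 2000 μL total → factor 2000/400 = 5
Step 3: v brought to 250 μL → factor = 250 μL/v
Product of known-step factors = 250
Overall factor = 8.00 × 10^7 PFU/mL / (6.40 × 10^4 PFU/mL) = 1250
Step-3 factor = 1250 / 250 = 5
v = 250 μL / 5 = 50.0 μL

50.0 μL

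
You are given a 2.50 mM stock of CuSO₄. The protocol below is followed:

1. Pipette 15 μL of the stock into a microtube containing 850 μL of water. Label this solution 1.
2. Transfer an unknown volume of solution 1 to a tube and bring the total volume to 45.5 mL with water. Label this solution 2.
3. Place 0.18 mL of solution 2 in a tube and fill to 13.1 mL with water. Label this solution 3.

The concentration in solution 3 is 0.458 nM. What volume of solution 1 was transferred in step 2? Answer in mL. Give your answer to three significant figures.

0.0350 mL

Step 1: 15 μL + 850 μL = 865 μL total → factor 865/15 = 57.667
Step 2: v brought to 45.5 mL → factor = 45.5 mL/v
Step 3: 0.18 mL brought to 13.1 mL → factor 13.1/0.18 = 72.778
Product of known-step factors = 4196.9
Overall factor = 2.50 mM / (0.458 nM) = 5.4585 × 10^6
Step-2 factor = 5.4585 × 10^6 / 4196.9 = 1300.6
v = 45.5 mL / 1300.6 = 0.0350 mL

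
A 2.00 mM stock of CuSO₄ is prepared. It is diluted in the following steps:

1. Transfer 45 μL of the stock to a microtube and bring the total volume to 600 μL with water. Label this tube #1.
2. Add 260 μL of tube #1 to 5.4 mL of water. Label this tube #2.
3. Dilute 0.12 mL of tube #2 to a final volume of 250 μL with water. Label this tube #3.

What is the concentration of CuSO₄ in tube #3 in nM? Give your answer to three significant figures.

Step 1: 45 μL brought to 600 μL → factor 600/45 = 13.333
Step 2: 260 μL + 5.4 mL = 5660 μL total → factor 5660/260 = 21.769
Step 3: 0.12 mL brought to 250 μL → factor 0.25/0.12 = 2.0833
Overall dilution factor = 13.333 × 21.769 × 2.0833 = 604.7
Final = 2.00 mM / 604.7 = 0.003307 mM = 3.31 × 10^3 nM

3.31 × 10^3 nM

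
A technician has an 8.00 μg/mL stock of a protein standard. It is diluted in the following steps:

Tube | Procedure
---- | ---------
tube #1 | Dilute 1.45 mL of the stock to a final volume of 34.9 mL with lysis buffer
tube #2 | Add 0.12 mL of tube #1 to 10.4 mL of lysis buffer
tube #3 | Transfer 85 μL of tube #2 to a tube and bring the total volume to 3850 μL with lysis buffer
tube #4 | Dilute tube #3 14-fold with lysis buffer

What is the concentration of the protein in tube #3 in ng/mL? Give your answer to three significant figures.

Step 1: 1.45 mL brought to 34.9 mL → factor 34.9/1.45 = 24.069
Step 2: 0.12 mL + 10.4 mL = 10.52 mL total → factor 10.52/0.12 = 87.667
Step 3: 85 μL brought to 3850 μL → factor 3850/85 = 45.294
Dilution factor through tube #3 = 24.069 × 87.667 × 45.294 = 95573
[tube #3] = 8.00 μg/mL / 95573 = 8.371 × 10^-5 μg/mL = 0.0837 ng/mL

0.0837 ng/mL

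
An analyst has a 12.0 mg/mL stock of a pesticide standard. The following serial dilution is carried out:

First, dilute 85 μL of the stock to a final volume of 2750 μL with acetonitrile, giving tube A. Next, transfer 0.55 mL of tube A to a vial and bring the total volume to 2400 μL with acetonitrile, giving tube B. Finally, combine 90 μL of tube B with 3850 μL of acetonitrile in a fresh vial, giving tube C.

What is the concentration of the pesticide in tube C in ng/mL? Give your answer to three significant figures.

Step 1: 85 μL brought to 2750 μL → factor 2750/85 = 32.353
Step 2: 0.55 mL brought to 2400 μL → factor 2.4/0.55 = 4.3636
Step 3: 90 μL + 3850 μL = 3940 μL total → factor 3940/90 = 43.778
Overall dilution factor = 32.353 × 4.3636 × 43.778 = 6180.4
Final = 12.0 mg/mL / 6180.4 = 0.001942 mg/mL = 1.94 × 10^3 ng/mL

1.94 × 10^3 ng/mL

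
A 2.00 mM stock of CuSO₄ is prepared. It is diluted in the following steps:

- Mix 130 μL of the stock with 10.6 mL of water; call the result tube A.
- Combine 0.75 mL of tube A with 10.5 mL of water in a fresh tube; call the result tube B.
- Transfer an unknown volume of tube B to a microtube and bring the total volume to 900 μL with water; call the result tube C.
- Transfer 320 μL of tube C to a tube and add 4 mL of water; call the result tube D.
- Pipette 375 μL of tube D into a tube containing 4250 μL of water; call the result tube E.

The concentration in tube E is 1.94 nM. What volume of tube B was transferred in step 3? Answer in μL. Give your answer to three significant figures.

Step 1: 130 μL + 10.6 mL = 10730 μL total → factor 10730/130 = 82.538
Step 2: 0.75 mL + 10.5 mL = 11.25 mL total → factor 11.25/0.75 = 15
Step 3: v brought to 900 μL → factor = 900 μL/v
Step 4: 320 μL + 4 mL = 4320 μL total → factor 4320/320 = 13.5
Step 5: 375 μL + 4250 μL = 4625 μL total → factor 4625/375 = 12.333
Product of known-step factors = 2.0614 × 10^5
Overall factor = 2.00 mM / (1.94 nM) = 1.0309 × 10^6
Step-3 factor = 1.0309 × 10^6 / 2.0614 × 10^5 = 5.0011
v = 900 μL / 5.0011 = 180 μL

180 μL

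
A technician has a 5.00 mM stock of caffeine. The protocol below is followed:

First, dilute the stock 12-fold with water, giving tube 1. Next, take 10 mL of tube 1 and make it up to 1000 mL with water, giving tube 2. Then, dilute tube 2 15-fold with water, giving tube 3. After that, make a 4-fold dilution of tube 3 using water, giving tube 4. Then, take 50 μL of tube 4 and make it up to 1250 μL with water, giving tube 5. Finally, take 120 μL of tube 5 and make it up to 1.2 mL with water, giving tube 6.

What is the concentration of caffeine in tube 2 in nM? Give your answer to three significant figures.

Step 1: 12-fold → factor 12
Step 2: 10 mL brought to 1000 mL → factor 1000/10 = 100
Dilution factor through tube 2 = 12 × 100 = 1200
[tube 2] = 5.00 mM / 1200 = 0.004167 mM = 4.17 × 10^3 nM

4.17 × 10^3 nM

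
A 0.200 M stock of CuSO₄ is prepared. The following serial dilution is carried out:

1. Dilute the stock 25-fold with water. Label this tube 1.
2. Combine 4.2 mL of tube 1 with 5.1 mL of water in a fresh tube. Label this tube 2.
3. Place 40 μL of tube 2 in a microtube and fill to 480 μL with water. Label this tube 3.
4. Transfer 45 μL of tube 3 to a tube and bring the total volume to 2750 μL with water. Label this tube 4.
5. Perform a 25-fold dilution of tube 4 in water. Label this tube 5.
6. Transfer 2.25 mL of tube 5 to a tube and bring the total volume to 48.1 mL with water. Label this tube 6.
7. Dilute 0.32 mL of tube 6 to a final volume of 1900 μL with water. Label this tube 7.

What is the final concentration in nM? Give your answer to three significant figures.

Step 1: 25-fold → factor 25
Step 2: 4.2 mL + 5.1 mL = 9.3 mL total → factor 9.3/4.2 = 2.2143
Step 3: 40 μL brought to 480 μL → factor 480/40 = 12
Step 4: 45 μL brought to 2750 μL → factor 2750/45 = 61.111
Step 5: 25-fold → factor 25
Step 6: 2.25 mL brought to 48.1 mL → factor 48.1/2.25 = 21.378
Step 7: 0.32 mL brought to 1900 μL → factor 1.9/0.32 = 5.9375
Overall dilution factor = 25 × 2.2143 × 12 × 61.111 × 25 × 21.378 × 5.9375 = 1.2882 × 10^8
Final = 0.200 M / 1.2882 × 10^8 = 1.553 × 10^-9 M = 1.55 nM

1.55 nM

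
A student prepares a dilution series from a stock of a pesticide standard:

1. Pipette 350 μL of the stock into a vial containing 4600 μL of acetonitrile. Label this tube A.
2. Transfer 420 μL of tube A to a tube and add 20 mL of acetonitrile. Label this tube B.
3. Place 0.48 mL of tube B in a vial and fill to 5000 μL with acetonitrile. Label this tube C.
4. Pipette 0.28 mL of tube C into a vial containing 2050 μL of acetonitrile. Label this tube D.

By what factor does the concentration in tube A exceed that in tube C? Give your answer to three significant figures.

Step 1: 350 μL + 4600 μL = 4950 μL total → factor 4950/350 = 14.143
Step 2: 420 μL + 20 mL = 20420 μL total → factor 20420/420 = 48.619
Step 3: 0.48 mL brought to 5000 μL → factor 5/0.48 = 10.417
Dilution factor to tube A = 14.143; to tube C = 7162.6
[tube A]/[tube C] = (factor to tube C)/(factor to tube A) = 7162.6/14.143 = 506

506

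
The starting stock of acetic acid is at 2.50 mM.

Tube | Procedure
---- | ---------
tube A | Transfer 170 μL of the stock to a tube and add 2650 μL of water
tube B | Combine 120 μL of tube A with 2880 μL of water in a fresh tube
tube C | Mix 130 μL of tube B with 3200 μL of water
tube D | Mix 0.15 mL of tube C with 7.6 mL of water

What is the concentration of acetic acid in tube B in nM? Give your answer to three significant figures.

Step 1: 170 μL + 2650 μL = 2820 μL total → factor 2820/170 = 16.588
Step 2: 120 μL + 2880 μL = 3000 μL total → factor 3000/120 = 25
Dilution factor through tube B = 16.588 × 25 = 414.71
[tube B] = 2.50 mM / 414.71 = 0.006028 mM = 6.03 × 10^3 nM

6.03 × 10^3 nM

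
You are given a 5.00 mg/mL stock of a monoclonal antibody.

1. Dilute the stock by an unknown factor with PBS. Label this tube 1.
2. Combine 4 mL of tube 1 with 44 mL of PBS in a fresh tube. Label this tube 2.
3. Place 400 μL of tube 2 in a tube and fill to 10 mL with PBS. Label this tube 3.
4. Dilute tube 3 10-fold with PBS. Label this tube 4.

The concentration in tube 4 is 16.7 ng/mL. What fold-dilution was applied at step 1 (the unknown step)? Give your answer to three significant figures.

Step 1: unknown factor x
Step 2: 4 mL + 44 mL = 48 mL total → factor 48/4 = 12
Step 3: 400 μL brought to 10 mL → factor 10000/400 = 25
Step 4: 10-fold → factor 10
Product of known-step factors = 3000
Overall factor = 5.00 mg/mL / (16.7 ng/mL) = 2.994 × 10^5
x = 2.994 × 10^5 / 3000 = 99.8

99.8-fold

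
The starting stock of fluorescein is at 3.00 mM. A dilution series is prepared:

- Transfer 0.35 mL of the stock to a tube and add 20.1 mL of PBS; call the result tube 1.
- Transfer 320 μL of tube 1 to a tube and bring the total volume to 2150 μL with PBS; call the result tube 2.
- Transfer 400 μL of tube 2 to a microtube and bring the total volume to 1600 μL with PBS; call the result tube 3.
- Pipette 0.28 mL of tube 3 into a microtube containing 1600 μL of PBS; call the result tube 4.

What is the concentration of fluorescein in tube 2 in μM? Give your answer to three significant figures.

7.64 μM

Step 1: 0.35 mL + 20.1 mL = 20.45 mL total → factor 20.45/0.35 = 58.429
Step 2: 320 μL brought to 2150 μL → factor 2150/320 = 6.7188
Dilution factor through tube 2 = 58.429 × 6.7188 = 392.57
[tube 2] = 3.00 mM / 392.57 = 0.007642 mM = 7.64 μM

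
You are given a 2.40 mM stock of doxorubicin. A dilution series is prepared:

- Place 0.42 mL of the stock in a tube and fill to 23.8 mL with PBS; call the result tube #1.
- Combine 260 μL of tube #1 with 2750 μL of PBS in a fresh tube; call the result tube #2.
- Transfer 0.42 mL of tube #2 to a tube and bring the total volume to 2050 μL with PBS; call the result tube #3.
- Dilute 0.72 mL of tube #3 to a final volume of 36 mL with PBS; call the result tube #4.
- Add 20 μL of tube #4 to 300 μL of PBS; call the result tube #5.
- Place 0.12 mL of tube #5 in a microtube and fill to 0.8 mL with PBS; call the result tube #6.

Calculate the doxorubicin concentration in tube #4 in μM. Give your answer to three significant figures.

Step 1: 0.42 mL brought to 23.8 mL → factor 23.8/0.42 = 56.667
Step 2: 260 μL + 2750 μL = 3010 μL total → factor 3010/260 = 11.577
Step 3: 0.42 mL brought to 2050 μL → factor 2.05/0.42 = 4.881
Step 4: 0.72 mL brought to 36 mL → factor 36/0.72 = 50
Dilution factor through tube #4 = 56.667 × 11.577 × 4.881 × 50 = 1.601 × 10^5
[tube #4] = 2.40 mM / 1.601 × 10^5 = 1.499 × 10^-5 mM = 0.0150 μM

0.0150 μM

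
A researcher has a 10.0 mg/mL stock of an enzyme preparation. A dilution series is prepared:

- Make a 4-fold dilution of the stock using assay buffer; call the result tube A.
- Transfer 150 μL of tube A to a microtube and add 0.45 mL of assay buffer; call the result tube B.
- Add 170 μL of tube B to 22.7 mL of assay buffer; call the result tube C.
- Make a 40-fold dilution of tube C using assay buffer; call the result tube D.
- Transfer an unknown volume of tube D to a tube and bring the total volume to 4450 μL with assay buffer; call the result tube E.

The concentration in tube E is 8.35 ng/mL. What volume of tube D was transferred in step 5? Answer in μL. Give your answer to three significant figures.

Step 1: 4-fold → factor 4
Step 2: 150 μL + 0.45 mL = 600 μL total → factor 600/150 = 4
Step 3: 170 μL + 22.7 mL = 22870 μL total → factor 22870/170 = 134.53
Step 4: 40-fold → factor 40
Step 5: v brought to 4450 μL → factor = 4450 μL/v
Product of known-step factors = 86099
Overall factor = 10.0 mg/mL / (8.35 ng/mL) = 1.1976 × 10^6
Step-5 factor = 1.1976 × 10^6 / 86099 = 13.91
v = 4450 μL / 13.91 = 320 μL

320 μL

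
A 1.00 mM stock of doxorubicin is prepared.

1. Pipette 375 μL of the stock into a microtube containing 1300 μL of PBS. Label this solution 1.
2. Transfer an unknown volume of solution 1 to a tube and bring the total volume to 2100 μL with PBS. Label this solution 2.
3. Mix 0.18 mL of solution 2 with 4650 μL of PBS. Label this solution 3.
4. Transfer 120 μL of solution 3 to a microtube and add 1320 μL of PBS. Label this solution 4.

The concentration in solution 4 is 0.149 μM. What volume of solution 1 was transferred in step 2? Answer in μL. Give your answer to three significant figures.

450 μL

Step 1: 375 μL + 1300 μL = 1675 μL total → factor 1675/375 = 4.4667
Step 2: v brought to 2100 μL → factor = 2100 μL/v
Step 3: 0.18 mL + 4650 μL = 4.83 mL total → factor 4.83/0.18 = 26.833
Step 4: 120 μL + 1320 μL = 1440 μL total → factor 1440/120 = 12
Product of known-step factors = 1438.3
Overall factor = 1.00 mM / (0.149 μM) = 6711.4
Step-2 factor = 6711.4 / 1438.3 = 4.6663
v = 2100 μL / 4.6663 = 450 μL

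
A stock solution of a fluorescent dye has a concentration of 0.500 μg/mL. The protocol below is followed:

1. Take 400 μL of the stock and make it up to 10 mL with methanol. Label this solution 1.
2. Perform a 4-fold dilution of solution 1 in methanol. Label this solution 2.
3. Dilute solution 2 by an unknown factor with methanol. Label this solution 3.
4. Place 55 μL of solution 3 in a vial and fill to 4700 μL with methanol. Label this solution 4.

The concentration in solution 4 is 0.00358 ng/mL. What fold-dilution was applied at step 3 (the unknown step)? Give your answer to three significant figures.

Step 1: 400 μL brought to 10 mL → factor 10000/400 = 25
Step 2: 4-fold → factor 4
Step 3: unknown factor x
Step 4: 55 μL brought to 4700 μL → factor 4700/55 = 85.455
Product of known-step factors = 8545.5
Overall factor = 0.500 μg/mL / (0.00358 ng/mL) = 1.3966 × 10^5
x = 1.3966 × 10^5 / 8545.5 = 16.3

16.3-fold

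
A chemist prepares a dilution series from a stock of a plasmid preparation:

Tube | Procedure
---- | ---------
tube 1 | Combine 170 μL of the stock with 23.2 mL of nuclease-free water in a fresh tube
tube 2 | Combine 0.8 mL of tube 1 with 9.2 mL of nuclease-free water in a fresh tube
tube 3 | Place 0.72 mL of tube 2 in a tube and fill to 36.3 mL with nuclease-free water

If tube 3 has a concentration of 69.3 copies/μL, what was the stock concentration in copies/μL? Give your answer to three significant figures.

Step 1: 170 μL + 23.2 mL = 23370 μL total → factor 23370/170 = 137.47
Step 2: 0.8 mL + 9.2 mL = 10 mL total → factor 10/0.8 = 12.5
Step 3: 0.72 mL brought to 36.3 mL → factor 36.3/0.72 = 50.417
Overall dilution factor = 137.47 × 12.5 × 50.417 = 86635
Stock = 69.3 copies/μL × 86635 = 6.00 × 10^6 copies/μL

6.00 × 10^6 copies/μL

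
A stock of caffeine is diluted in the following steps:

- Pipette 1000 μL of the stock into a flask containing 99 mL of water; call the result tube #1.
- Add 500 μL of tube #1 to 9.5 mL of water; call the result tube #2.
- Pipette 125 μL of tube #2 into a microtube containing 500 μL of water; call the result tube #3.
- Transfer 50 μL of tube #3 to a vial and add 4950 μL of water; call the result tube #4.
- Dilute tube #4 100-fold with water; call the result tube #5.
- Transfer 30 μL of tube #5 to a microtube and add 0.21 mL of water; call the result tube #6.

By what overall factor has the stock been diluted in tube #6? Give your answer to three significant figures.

Step 1: 1000 μL + 99 mL = 1 × 10^5 μL total → factor 1 × 10^5/1000 = 100
Step 2: 500 μL + 9.5 mL = 10000 μL total → factor 10000/500 = 20
Step 3: 125 μL + 500 μL = 625 μL total → factor 625/125 = 5
Step 4: 50 μL + 4950 μL = 5000 μL total → factor 5000/50 = 100
Step 5: 100-fold → factor 100
Step 6: 30 μL + 0.21 mL = 240 μL total → factor 240/30 = 8
Overall dilution factor = 100 × 20 × 5 × 100 × 100 × 8 = 8 × 10^8

8.00 × 10^8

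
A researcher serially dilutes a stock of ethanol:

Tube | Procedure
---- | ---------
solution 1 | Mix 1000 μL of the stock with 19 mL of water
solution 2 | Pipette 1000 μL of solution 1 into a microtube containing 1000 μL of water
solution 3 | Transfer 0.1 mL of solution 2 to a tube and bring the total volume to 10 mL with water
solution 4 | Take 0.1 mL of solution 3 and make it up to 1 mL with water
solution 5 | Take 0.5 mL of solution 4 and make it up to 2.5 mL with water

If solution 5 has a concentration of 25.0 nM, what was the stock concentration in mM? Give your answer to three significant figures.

Step 1: 1000 μL + 19 mL = 20000 μL total → factor 20000/1000 = 20
Step 2: 1000 μL + 1000 μL = 2000 μL total → factor 2000/1000 = 2
Step 3: 0.1 mL brought to 10 mL → factor 10/0.1 = 100
Step 4: 0.1 mL brought to 1 mL → factor 1/0.1 = 10
Step 5: 0.5 mL brought to 2.5 mL → factor 2.5/0.5 = 5
Overall dilution factor = 20 × 2 × 100 × 10 × 5 = 2 × 10^5
Stock = 25.0 nM × 2 × 10^5 = 5.000 × 10^6 nM = 5.00 mM

5.00 mM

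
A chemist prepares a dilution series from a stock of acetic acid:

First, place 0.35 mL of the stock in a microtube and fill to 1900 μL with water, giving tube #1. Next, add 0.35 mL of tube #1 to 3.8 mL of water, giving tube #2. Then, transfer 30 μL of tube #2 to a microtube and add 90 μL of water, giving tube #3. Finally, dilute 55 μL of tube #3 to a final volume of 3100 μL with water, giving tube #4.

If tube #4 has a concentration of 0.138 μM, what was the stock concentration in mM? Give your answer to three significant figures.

2.00 mM

Step 1: 0.35 mL brought to 1900 μL → factor 1.9/0.35 = 5.4286
Step 2: 0.35 mL + 3.8 mL = 4.15 mL total → factor 4.15/0.35 = 11.857
Step 3: 30 μL + 90 μL = 120 μL total → factor 120/30 = 4
Step 4: 55 μL brought to 3100 μL → factor 3100/55 = 56.364
Overall dilution factor = 5.4286 × 11.857 × 4 × 56.364 = 14512
Stock = 0.138 μM × 14512 = 2003 μM = 2.00 mM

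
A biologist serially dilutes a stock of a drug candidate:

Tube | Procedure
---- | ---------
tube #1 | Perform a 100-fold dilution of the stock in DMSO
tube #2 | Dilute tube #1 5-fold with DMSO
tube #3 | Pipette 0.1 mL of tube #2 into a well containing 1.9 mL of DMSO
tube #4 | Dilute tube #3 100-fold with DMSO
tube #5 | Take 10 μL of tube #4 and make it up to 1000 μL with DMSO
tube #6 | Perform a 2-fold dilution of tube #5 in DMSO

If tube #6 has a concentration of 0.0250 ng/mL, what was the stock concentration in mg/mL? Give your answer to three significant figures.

Step 1: 100-fold → factor 100
Step 2: 5-fold → factor 5
Step 3: 0.1 mL + 1.9 mL = 2 mL total → factor 2/0.1 = 20
Step 4: 100-fold → factor 100
Step 5: 10 μL brought to 1000 μL → factor 1000/10 = 100
Step 6: 2-fold → factor 2
Overall dilution factor = 100 × 5 × 20 × 100 × 100 × 2 = 2 × 10^8
Stock = 0.0250 ng/mL × 2 × 10^8 = 5.000 × 10^6 ng/mL = 5.00 mg/mL

5.00 mg/mL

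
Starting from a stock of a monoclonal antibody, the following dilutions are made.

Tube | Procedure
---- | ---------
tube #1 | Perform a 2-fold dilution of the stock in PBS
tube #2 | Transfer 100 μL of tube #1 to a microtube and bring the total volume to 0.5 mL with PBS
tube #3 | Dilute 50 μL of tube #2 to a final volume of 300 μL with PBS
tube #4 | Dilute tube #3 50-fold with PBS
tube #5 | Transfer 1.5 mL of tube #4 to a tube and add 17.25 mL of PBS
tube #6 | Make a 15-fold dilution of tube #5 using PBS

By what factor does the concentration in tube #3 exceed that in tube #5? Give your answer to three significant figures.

Step 1: 2-fold → factor 2
Step 2: 100 μL brought to 0.5 mL → factor 500/100 = 5
Step 3: 50 μL brought to 300 μL → factor 300/50 = 6
Step 4: 50-fold → factor 50
Step 5: 1.5 mL + 17.25 mL = 18.75 mL total → factor 18.75/1.5 = 12.5
Dilution factor to tube #3 = 60; to tube #5 = 37500
[tube #3]/[tube #5] = (factor to tube #5)/(factor to tube #3) = 37500/60 = 625

625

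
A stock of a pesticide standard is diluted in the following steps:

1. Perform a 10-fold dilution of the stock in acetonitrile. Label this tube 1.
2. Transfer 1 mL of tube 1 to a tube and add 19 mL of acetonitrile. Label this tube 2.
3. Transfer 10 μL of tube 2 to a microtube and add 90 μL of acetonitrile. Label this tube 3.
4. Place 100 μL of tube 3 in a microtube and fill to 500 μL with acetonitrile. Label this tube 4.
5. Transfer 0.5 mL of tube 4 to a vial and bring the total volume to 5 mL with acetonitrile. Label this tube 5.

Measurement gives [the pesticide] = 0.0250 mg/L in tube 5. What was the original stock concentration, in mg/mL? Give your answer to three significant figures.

Step 1: 10-fold → factor 10
Step 2: 1 mL + 19 mL = 20 mL total → factor 20/1 = 20
Step 3: 10 μL + 90 μL = 100 μL total → factor 100/10 = 10
Step 4: 100 μL brought to 500 μL → factor 500/100 = 5
Step 5: 0.5 mL brought to 5 mL → factor 5/0.5 = 10
Overall dilution factor = 10 × 20 × 10 × 5 × 10 = 1 × 10^5
Stock = 0.0250 mg/L × 1 × 10^5 = 2500 mg/L = 2.50 mg/mL

2.50 mg/mL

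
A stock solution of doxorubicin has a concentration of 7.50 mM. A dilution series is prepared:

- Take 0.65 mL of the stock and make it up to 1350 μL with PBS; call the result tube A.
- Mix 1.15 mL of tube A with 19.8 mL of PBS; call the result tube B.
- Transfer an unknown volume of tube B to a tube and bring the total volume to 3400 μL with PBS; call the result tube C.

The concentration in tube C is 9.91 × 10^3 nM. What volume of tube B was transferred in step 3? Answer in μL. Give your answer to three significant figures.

Step 1: 0.65 mL brought to 1350 μL → factor 1.35/0.65 = 2.0769
Step 2: 1.15 mL + 19.8 mL = 20.95 mL total → factor 20.95/1.15 = 18.217
Step 3: v brought to 3400 μL → factor = 3400 μL/v
Product of known-step factors = 37.836
Overall factor = 7.50 mM / (9.91 × 10^3 nM) = 756.81
Step-3 factor = 756.81 / 37.836 = 20.002
v = 3400 μL / 20.002 = 170 μL

170 μL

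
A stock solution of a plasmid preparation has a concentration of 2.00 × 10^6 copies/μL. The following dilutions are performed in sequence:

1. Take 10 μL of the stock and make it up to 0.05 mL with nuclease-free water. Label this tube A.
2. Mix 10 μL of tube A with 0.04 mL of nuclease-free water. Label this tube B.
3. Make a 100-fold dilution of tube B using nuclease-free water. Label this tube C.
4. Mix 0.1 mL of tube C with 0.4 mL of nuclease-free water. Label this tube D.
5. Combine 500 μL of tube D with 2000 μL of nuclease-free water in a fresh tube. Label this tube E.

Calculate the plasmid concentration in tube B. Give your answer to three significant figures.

Step 1: 10 μL brought to 0.05 mL → factor 50/10 = 5
Step 2: 10 μL + 0.04 mL = 50 μL total → factor 50/10 = 5
Dilution factor through tube B = 5 × 5 = 25
[tube B] = 2.00 × 10^6 copies/μL / 25 = 8.00 × 10^4 copies/μL

8.00 × 10^4 copies/μL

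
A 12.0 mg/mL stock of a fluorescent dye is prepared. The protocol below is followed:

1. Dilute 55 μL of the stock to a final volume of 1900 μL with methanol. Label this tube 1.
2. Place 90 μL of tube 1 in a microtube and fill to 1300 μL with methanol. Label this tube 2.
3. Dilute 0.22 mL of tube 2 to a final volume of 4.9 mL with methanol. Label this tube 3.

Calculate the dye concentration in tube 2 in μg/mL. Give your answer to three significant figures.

24.0 μg/mL

Step 1: 55 μL brought to 1900 μL → factor 1900/55 = 34.545
Step 2: 90 μL brought to 1300 μL → factor 1300/90 = 14.444
Dilution factor through tube 2 = 34.545 × 14.444 = 498.99
[tube 2] = 12.0 mg/mL / 498.99 = 0.02405 mg/mL = 24.0 μg/mL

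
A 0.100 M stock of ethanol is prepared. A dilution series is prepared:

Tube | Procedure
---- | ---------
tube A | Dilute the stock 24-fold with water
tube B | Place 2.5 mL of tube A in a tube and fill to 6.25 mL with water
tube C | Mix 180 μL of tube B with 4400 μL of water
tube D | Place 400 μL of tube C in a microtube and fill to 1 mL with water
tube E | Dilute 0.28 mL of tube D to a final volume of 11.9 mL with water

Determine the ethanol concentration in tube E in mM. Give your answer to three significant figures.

Step 1: 24-fold → factor 24
Step 2: 2.5 mL brought to 6.25 mL → factor 6.25/2.5 = 2.5
Step 3: 180 μL + 4400 μL = 4580 μL total → factor 4580/180 = 25.444
Step 4: 400 μL brought to 1 mL → factor 1000/400 = 2.5
Step 5: 0.28 mL brought to 11.9 mL → factor 11.9/0.28 = 42.5
Overall dilution factor = 24 × 2.5 × 25.444 × 2.5 × 42.5 = 1.6221 × 10^5
Final = 0.100 M / 1.6221 × 10^5 = 6.165 × 10^-7 M = 0.000616 mM

0.000616 mM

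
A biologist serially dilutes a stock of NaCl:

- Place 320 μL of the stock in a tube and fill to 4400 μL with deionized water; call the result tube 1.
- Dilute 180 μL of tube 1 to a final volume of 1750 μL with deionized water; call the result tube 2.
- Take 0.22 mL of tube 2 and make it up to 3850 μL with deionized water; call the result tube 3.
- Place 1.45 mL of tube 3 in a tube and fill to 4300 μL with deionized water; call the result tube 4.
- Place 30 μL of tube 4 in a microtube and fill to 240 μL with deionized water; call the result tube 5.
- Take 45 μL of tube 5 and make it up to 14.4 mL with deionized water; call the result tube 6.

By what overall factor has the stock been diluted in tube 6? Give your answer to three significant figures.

Step 1: 320 μL brought to 4400 μL → factor 4400/320 = 13.75
Step 2: 180 μL brought to 1750 μL → factor 1750/180 = 9.7222
Step 3: 0.22 mL brought to 3850 μL → factor 3.85/0.22 = 17.5
Step 4: 1.45 mL brought to 4300 μL → factor 4.3/1.45 = 2.9655
Step 5: 30 μL brought to 240 μL → factor 240/30 = 8
Step 6: 45 μL brought to 14.4 mL → factor 14400/45 = 320
Overall dilution factor = 13.75 × 9.7222 × 17.5 × 2.9655 × 8 × 320 = 1.776 × 10^7

1.78 × 10^7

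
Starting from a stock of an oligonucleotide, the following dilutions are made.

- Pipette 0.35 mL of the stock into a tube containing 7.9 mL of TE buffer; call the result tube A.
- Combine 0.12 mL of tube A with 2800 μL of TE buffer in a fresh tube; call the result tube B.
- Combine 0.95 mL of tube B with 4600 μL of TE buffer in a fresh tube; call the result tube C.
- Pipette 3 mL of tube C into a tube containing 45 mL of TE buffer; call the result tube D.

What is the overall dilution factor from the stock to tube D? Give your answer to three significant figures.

Step 1: 0.35 mL + 7.9 mL = 8.25 mL total → factor 8.25/0.35 = 23.571
Step 2: 0.12 mL + 2800 μL = 2.92 mL total → factor 2.92/0.12 = 24.333
Step 3: 0.95 mL + 4600 μL = 5.55 mL total → factor 5.55/0.95 = 5.8421
Step 4: 3 mL + 45 mL = 48 mL total → factor 48/3 = 16
Overall dilution factor = 23.571 × 24.333 × 5.8421 × 16 = 53614

5.36 × 10^4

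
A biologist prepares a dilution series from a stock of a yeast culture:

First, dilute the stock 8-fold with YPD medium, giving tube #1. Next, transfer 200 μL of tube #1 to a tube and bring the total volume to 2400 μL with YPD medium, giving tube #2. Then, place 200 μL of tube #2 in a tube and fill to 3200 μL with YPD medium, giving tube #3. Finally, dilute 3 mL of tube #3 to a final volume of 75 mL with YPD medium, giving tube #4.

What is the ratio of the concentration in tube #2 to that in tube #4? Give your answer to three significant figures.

Step 1: 8-fold → factor 8
Step 2: 200 μL brought to 2400 μL → factor 2400/200 = 12
Step 3: 200 μL brought to 3200 μL → factor 3200/200 = 16
Step 4: 3 mL brought to 75 mL → factor 75/3 = 25
Dilution factor to tube #2 = 96; to tube #4 = 38400
[tube #2]/[tube #4] = (factor to tube #4)/(factor to tube #2) = 38400/96 = 400

400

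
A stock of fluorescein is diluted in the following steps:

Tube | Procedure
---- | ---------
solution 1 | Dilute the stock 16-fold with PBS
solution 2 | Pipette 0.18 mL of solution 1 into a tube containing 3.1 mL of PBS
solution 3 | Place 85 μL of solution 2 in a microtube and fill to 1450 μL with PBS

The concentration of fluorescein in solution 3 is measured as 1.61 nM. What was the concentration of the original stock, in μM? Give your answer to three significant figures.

Step 1: 16-fold → factor 16
Step 2: 0.18 mL + 3.1 mL = 3.28 mL total → factor 3.28/0.18 = 18.222
Step 3: 85 μL brought to 1450 μL → factor 1450/85 = 17.059
Overall dilution factor = 16 × 18.222 × 17.059 = 4973.6
Stock = 1.61 nM × 4973.6 = 8007 nM = 8.01 μM

8.01 μM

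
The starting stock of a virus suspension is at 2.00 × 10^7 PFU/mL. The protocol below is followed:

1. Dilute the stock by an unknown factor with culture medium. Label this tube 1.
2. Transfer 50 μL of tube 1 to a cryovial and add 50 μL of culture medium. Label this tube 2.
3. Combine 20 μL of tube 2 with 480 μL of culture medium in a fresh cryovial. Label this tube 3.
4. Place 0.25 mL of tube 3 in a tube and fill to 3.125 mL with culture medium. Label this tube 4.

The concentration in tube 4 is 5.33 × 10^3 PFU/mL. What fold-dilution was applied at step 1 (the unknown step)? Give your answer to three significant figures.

Step 1: unknown factor x
Step 2: 50 μL + 50 μL = 100 μL total → factor 100/50 = 2
Step 3: 20 μL + 480 μL = 500 μL total → factor 500/20 = 25
Step 4: 0.25 mL brought to 3.125 mL → factor 3.125/0.25 = 12.5
Product of known-step factors = 625
Overall factor = 2.00 × 10^7 PFU/mL / (5.33 × 10^3 PFU/mL) = 3752.3
x = 3752.3 / 625 = 6.00

6.00-fold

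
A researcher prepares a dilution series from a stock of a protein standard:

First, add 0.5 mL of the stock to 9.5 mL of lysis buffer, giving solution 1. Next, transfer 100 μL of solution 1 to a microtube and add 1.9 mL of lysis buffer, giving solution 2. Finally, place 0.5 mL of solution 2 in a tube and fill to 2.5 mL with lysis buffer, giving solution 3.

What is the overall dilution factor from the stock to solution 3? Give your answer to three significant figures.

2.00 × 10^3

Step 1: 0.5 mL + 9.5 mL = 10 mL total → factor 10/0.5 = 20
Step 2: 100 μL + 1.9 mL = 2000 μL total → factor 2000/100 = 20
Step 3: 0.5 mL brought to 2.5 mL → factor 2.5/0.5 = 5
Overall dilution factor = 20 × 20 × 5 = 2000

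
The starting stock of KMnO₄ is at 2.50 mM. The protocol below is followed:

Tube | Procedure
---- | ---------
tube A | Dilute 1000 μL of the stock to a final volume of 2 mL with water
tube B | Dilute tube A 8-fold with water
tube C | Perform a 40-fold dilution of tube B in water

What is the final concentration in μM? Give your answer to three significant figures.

3.91 μM

Step 1: 1000 μL brought to 2 mL → factor 2000/1000 = 2
Step 2: 8-fold → factor 8
Step 3: 40-fold → factor 40
Overall dilution factor = 2 × 8 × 40 = 640
Final = 2.50 mM / 640 = 0.003906 mM = 3.91 μM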